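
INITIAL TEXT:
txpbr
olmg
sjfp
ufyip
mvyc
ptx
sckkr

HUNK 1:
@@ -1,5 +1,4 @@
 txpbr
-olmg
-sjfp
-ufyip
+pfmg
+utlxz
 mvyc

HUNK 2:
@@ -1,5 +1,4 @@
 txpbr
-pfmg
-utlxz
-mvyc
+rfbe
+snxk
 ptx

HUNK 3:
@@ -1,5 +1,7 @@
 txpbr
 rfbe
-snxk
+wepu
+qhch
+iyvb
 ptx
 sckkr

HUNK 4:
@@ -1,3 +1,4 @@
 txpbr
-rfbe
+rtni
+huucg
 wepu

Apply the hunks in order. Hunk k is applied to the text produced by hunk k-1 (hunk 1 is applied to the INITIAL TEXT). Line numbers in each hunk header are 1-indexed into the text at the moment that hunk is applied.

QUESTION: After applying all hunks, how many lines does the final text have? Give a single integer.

Hunk 1: at line 1 remove [olmg,sjfp,ufyip] add [pfmg,utlxz] -> 6 lines: txpbr pfmg utlxz mvyc ptx sckkr
Hunk 2: at line 1 remove [pfmg,utlxz,mvyc] add [rfbe,snxk] -> 5 lines: txpbr rfbe snxk ptx sckkr
Hunk 3: at line 1 remove [snxk] add [wepu,qhch,iyvb] -> 7 lines: txpbr rfbe wepu qhch iyvb ptx sckkr
Hunk 4: at line 1 remove [rfbe] add [rtni,huucg] -> 8 lines: txpbr rtni huucg wepu qhch iyvb ptx sckkr
Final line count: 8

Answer: 8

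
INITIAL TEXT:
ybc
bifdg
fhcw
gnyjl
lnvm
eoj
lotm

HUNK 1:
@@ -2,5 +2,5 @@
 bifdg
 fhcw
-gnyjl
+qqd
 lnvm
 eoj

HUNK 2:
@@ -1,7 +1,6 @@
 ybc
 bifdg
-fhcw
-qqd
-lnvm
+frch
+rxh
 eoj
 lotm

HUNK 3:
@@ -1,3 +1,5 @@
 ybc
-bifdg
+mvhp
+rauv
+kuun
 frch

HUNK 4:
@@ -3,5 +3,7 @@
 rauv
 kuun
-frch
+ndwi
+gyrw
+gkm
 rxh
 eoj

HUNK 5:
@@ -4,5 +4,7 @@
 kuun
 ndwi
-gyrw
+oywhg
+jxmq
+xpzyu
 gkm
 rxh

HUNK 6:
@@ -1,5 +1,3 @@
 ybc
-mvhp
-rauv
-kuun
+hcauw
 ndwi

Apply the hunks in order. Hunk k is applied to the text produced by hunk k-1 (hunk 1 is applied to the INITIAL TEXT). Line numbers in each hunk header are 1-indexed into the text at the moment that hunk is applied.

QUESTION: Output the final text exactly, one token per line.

Hunk 1: at line 2 remove [gnyjl] add [qqd] -> 7 lines: ybc bifdg fhcw qqd lnvm eoj lotm
Hunk 2: at line 1 remove [fhcw,qqd,lnvm] add [frch,rxh] -> 6 lines: ybc bifdg frch rxh eoj lotm
Hunk 3: at line 1 remove [bifdg] add [mvhp,rauv,kuun] -> 8 lines: ybc mvhp rauv kuun frch rxh eoj lotm
Hunk 4: at line 3 remove [frch] add [ndwi,gyrw,gkm] -> 10 lines: ybc mvhp rauv kuun ndwi gyrw gkm rxh eoj lotm
Hunk 5: at line 4 remove [gyrw] add [oywhg,jxmq,xpzyu] -> 12 lines: ybc mvhp rauv kuun ndwi oywhg jxmq xpzyu gkm rxh eoj lotm
Hunk 6: at line 1 remove [mvhp,rauv,kuun] add [hcauw] -> 10 lines: ybc hcauw ndwi oywhg jxmq xpzyu gkm rxh eoj lotm

Answer: ybc
hcauw
ndwi
oywhg
jxmq
xpzyu
gkm
rxh
eoj
lotm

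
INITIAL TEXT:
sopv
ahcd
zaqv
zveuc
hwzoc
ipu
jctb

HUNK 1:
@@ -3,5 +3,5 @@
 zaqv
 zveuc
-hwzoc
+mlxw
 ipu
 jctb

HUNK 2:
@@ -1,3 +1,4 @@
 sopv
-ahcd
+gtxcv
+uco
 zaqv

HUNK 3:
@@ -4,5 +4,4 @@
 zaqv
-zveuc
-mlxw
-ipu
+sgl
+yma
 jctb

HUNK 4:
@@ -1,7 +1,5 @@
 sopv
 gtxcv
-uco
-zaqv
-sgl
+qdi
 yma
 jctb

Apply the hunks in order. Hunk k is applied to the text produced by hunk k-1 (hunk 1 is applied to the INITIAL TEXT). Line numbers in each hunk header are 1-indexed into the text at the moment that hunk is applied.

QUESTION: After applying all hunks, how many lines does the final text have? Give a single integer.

Answer: 5

Derivation:
Hunk 1: at line 3 remove [hwzoc] add [mlxw] -> 7 lines: sopv ahcd zaqv zveuc mlxw ipu jctb
Hunk 2: at line 1 remove [ahcd] add [gtxcv,uco] -> 8 lines: sopv gtxcv uco zaqv zveuc mlxw ipu jctb
Hunk 3: at line 4 remove [zveuc,mlxw,ipu] add [sgl,yma] -> 7 lines: sopv gtxcv uco zaqv sgl yma jctb
Hunk 4: at line 1 remove [uco,zaqv,sgl] add [qdi] -> 5 lines: sopv gtxcv qdi yma jctb
Final line count: 5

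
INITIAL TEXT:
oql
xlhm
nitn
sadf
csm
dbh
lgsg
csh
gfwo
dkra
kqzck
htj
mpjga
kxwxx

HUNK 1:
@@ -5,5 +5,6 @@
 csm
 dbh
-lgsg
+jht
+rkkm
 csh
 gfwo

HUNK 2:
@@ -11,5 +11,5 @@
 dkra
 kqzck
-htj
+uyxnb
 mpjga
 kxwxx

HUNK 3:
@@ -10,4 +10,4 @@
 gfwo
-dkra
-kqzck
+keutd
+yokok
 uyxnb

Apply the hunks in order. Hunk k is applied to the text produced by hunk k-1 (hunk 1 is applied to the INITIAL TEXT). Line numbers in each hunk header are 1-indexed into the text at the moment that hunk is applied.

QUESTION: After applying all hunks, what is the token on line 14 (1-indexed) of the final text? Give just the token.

Hunk 1: at line 5 remove [lgsg] add [jht,rkkm] -> 15 lines: oql xlhm nitn sadf csm dbh jht rkkm csh gfwo dkra kqzck htj mpjga kxwxx
Hunk 2: at line 11 remove [htj] add [uyxnb] -> 15 lines: oql xlhm nitn sadf csm dbh jht rkkm csh gfwo dkra kqzck uyxnb mpjga kxwxx
Hunk 3: at line 10 remove [dkra,kqzck] add [keutd,yokok] -> 15 lines: oql xlhm nitn sadf csm dbh jht rkkm csh gfwo keutd yokok uyxnb mpjga kxwxx
Final line 14: mpjga

Answer: mpjga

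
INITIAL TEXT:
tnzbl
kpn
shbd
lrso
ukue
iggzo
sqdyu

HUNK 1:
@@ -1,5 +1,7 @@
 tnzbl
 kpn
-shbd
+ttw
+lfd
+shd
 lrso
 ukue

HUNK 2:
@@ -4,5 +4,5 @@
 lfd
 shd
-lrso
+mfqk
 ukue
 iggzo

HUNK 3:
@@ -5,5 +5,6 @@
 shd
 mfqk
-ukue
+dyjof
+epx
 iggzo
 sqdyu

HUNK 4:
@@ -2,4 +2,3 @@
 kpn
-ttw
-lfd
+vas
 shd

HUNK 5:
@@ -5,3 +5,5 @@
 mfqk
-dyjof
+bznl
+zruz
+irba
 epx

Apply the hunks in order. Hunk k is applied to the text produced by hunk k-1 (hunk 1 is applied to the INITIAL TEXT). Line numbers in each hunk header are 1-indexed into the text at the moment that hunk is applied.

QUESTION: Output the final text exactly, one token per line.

Answer: tnzbl
kpn
vas
shd
mfqk
bznl
zruz
irba
epx
iggzo
sqdyu

Derivation:
Hunk 1: at line 1 remove [shbd] add [ttw,lfd,shd] -> 9 lines: tnzbl kpn ttw lfd shd lrso ukue iggzo sqdyu
Hunk 2: at line 4 remove [lrso] add [mfqk] -> 9 lines: tnzbl kpn ttw lfd shd mfqk ukue iggzo sqdyu
Hunk 3: at line 5 remove [ukue] add [dyjof,epx] -> 10 lines: tnzbl kpn ttw lfd shd mfqk dyjof epx iggzo sqdyu
Hunk 4: at line 2 remove [ttw,lfd] add [vas] -> 9 lines: tnzbl kpn vas shd mfqk dyjof epx iggzo sqdyu
Hunk 5: at line 5 remove [dyjof] add [bznl,zruz,irba] -> 11 lines: tnzbl kpn vas shd mfqk bznl zruz irba epx iggzo sqdyu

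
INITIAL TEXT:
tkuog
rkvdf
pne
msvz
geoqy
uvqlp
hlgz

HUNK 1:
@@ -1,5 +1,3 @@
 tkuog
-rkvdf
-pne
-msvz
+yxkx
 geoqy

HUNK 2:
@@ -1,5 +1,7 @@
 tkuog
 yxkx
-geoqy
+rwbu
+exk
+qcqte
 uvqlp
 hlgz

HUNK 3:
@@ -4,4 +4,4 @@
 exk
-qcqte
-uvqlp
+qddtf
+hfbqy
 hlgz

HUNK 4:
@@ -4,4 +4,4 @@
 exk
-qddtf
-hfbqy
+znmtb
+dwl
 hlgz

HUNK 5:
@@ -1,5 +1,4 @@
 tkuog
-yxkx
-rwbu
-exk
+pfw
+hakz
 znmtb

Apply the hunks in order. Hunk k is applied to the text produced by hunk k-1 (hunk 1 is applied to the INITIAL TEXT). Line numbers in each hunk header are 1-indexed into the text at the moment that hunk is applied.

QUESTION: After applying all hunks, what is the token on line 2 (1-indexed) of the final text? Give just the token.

Answer: pfw

Derivation:
Hunk 1: at line 1 remove [rkvdf,pne,msvz] add [yxkx] -> 5 lines: tkuog yxkx geoqy uvqlp hlgz
Hunk 2: at line 1 remove [geoqy] add [rwbu,exk,qcqte] -> 7 lines: tkuog yxkx rwbu exk qcqte uvqlp hlgz
Hunk 3: at line 4 remove [qcqte,uvqlp] add [qddtf,hfbqy] -> 7 lines: tkuog yxkx rwbu exk qddtf hfbqy hlgz
Hunk 4: at line 4 remove [qddtf,hfbqy] add [znmtb,dwl] -> 7 lines: tkuog yxkx rwbu exk znmtb dwl hlgz
Hunk 5: at line 1 remove [yxkx,rwbu,exk] add [pfw,hakz] -> 6 lines: tkuog pfw hakz znmtb dwl hlgz
Final line 2: pfw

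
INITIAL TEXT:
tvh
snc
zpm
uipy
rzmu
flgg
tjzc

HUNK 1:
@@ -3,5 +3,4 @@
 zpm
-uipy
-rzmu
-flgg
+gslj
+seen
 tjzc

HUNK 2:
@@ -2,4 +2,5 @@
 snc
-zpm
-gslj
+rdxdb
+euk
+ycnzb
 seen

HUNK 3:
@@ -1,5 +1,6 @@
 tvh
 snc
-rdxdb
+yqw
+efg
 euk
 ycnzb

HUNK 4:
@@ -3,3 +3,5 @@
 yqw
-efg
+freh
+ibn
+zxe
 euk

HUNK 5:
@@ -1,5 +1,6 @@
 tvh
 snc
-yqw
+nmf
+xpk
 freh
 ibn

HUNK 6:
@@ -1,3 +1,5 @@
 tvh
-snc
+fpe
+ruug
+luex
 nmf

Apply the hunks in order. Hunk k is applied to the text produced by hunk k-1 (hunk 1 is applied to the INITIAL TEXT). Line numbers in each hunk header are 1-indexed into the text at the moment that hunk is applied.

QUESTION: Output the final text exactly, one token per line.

Answer: tvh
fpe
ruug
luex
nmf
xpk
freh
ibn
zxe
euk
ycnzb
seen
tjzc

Derivation:
Hunk 1: at line 3 remove [uipy,rzmu,flgg] add [gslj,seen] -> 6 lines: tvh snc zpm gslj seen tjzc
Hunk 2: at line 2 remove [zpm,gslj] add [rdxdb,euk,ycnzb] -> 7 lines: tvh snc rdxdb euk ycnzb seen tjzc
Hunk 3: at line 1 remove [rdxdb] add [yqw,efg] -> 8 lines: tvh snc yqw efg euk ycnzb seen tjzc
Hunk 4: at line 3 remove [efg] add [freh,ibn,zxe] -> 10 lines: tvh snc yqw freh ibn zxe euk ycnzb seen tjzc
Hunk 5: at line 1 remove [yqw] add [nmf,xpk] -> 11 lines: tvh snc nmf xpk freh ibn zxe euk ycnzb seen tjzc
Hunk 6: at line 1 remove [snc] add [fpe,ruug,luex] -> 13 lines: tvh fpe ruug luex nmf xpk freh ibn zxe euk ycnzb seen tjzc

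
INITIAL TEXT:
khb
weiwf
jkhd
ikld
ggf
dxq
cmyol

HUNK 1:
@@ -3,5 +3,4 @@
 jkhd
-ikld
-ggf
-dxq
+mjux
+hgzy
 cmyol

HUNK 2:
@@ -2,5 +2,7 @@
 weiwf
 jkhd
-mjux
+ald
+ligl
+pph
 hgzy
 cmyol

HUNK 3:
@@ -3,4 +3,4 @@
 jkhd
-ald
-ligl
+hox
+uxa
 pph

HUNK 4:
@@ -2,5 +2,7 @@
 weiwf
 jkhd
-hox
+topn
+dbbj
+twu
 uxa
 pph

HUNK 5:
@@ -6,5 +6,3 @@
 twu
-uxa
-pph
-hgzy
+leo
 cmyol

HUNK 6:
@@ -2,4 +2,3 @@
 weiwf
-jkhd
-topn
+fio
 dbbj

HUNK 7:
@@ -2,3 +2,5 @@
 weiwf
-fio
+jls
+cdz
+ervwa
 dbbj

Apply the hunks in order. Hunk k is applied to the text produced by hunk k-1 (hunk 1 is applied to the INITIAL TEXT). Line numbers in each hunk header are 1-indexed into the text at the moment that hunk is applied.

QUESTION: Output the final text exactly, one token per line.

Hunk 1: at line 3 remove [ikld,ggf,dxq] add [mjux,hgzy] -> 6 lines: khb weiwf jkhd mjux hgzy cmyol
Hunk 2: at line 2 remove [mjux] add [ald,ligl,pph] -> 8 lines: khb weiwf jkhd ald ligl pph hgzy cmyol
Hunk 3: at line 3 remove [ald,ligl] add [hox,uxa] -> 8 lines: khb weiwf jkhd hox uxa pph hgzy cmyol
Hunk 4: at line 2 remove [hox] add [topn,dbbj,twu] -> 10 lines: khb weiwf jkhd topn dbbj twu uxa pph hgzy cmyol
Hunk 5: at line 6 remove [uxa,pph,hgzy] add [leo] -> 8 lines: khb weiwf jkhd topn dbbj twu leo cmyol
Hunk 6: at line 2 remove [jkhd,topn] add [fio] -> 7 lines: khb weiwf fio dbbj twu leo cmyol
Hunk 7: at line 2 remove [fio] add [jls,cdz,ervwa] -> 9 lines: khb weiwf jls cdz ervwa dbbj twu leo cmyol

Answer: khb
weiwf
jls
cdz
ervwa
dbbj
twu
leo
cmyol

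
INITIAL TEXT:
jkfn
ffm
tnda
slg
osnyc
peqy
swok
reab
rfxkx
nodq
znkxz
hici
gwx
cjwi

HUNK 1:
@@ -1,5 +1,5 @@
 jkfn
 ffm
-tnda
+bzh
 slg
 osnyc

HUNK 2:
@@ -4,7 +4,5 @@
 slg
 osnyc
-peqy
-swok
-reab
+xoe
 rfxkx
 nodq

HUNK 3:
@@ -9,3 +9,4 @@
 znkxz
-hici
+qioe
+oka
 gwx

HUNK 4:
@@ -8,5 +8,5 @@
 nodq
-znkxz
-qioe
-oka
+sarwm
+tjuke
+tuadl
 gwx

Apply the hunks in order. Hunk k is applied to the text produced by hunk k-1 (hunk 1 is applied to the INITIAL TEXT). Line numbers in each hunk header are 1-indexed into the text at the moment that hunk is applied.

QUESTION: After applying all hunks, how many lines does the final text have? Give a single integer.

Answer: 13

Derivation:
Hunk 1: at line 1 remove [tnda] add [bzh] -> 14 lines: jkfn ffm bzh slg osnyc peqy swok reab rfxkx nodq znkxz hici gwx cjwi
Hunk 2: at line 4 remove [peqy,swok,reab] add [xoe] -> 12 lines: jkfn ffm bzh slg osnyc xoe rfxkx nodq znkxz hici gwx cjwi
Hunk 3: at line 9 remove [hici] add [qioe,oka] -> 13 lines: jkfn ffm bzh slg osnyc xoe rfxkx nodq znkxz qioe oka gwx cjwi
Hunk 4: at line 8 remove [znkxz,qioe,oka] add [sarwm,tjuke,tuadl] -> 13 lines: jkfn ffm bzh slg osnyc xoe rfxkx nodq sarwm tjuke tuadl gwx cjwi
Final line count: 13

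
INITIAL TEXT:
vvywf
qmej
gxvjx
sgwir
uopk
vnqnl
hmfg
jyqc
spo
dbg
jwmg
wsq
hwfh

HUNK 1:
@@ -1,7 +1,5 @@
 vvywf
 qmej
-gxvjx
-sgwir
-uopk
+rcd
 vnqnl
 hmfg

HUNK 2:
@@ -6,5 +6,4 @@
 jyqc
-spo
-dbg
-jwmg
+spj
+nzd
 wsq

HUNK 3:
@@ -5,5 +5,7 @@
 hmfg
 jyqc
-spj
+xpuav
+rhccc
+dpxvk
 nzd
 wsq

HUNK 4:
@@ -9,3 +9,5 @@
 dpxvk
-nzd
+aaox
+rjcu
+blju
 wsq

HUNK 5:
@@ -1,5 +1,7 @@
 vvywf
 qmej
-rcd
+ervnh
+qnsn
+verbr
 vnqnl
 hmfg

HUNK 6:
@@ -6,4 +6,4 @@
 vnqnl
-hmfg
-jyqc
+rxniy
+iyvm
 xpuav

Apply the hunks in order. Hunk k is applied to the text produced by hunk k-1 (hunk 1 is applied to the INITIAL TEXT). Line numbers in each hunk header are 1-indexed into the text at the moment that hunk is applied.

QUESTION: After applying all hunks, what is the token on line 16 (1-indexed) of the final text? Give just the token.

Answer: hwfh

Derivation:
Hunk 1: at line 1 remove [gxvjx,sgwir,uopk] add [rcd] -> 11 lines: vvywf qmej rcd vnqnl hmfg jyqc spo dbg jwmg wsq hwfh
Hunk 2: at line 6 remove [spo,dbg,jwmg] add [spj,nzd] -> 10 lines: vvywf qmej rcd vnqnl hmfg jyqc spj nzd wsq hwfh
Hunk 3: at line 5 remove [spj] add [xpuav,rhccc,dpxvk] -> 12 lines: vvywf qmej rcd vnqnl hmfg jyqc xpuav rhccc dpxvk nzd wsq hwfh
Hunk 4: at line 9 remove [nzd] add [aaox,rjcu,blju] -> 14 lines: vvywf qmej rcd vnqnl hmfg jyqc xpuav rhccc dpxvk aaox rjcu blju wsq hwfh
Hunk 5: at line 1 remove [rcd] add [ervnh,qnsn,verbr] -> 16 lines: vvywf qmej ervnh qnsn verbr vnqnl hmfg jyqc xpuav rhccc dpxvk aaox rjcu blju wsq hwfh
Hunk 6: at line 6 remove [hmfg,jyqc] add [rxniy,iyvm] -> 16 lines: vvywf qmej ervnh qnsn verbr vnqnl rxniy iyvm xpuav rhccc dpxvk aaox rjcu blju wsq hwfh
Final line 16: hwfh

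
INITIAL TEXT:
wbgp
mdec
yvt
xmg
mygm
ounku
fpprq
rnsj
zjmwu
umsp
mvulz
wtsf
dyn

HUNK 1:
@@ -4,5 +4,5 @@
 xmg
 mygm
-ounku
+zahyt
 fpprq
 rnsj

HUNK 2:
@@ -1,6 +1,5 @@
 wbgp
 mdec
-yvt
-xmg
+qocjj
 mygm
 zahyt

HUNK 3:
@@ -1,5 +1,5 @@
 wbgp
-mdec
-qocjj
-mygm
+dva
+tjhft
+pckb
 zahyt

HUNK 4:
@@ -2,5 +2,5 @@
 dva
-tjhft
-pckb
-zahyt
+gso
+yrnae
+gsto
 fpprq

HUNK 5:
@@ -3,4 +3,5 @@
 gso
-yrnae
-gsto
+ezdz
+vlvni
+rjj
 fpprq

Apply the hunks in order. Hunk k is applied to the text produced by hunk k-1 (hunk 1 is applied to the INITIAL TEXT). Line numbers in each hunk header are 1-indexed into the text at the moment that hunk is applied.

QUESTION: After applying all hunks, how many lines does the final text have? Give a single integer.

Hunk 1: at line 4 remove [ounku] add [zahyt] -> 13 lines: wbgp mdec yvt xmg mygm zahyt fpprq rnsj zjmwu umsp mvulz wtsf dyn
Hunk 2: at line 1 remove [yvt,xmg] add [qocjj] -> 12 lines: wbgp mdec qocjj mygm zahyt fpprq rnsj zjmwu umsp mvulz wtsf dyn
Hunk 3: at line 1 remove [mdec,qocjj,mygm] add [dva,tjhft,pckb] -> 12 lines: wbgp dva tjhft pckb zahyt fpprq rnsj zjmwu umsp mvulz wtsf dyn
Hunk 4: at line 2 remove [tjhft,pckb,zahyt] add [gso,yrnae,gsto] -> 12 lines: wbgp dva gso yrnae gsto fpprq rnsj zjmwu umsp mvulz wtsf dyn
Hunk 5: at line 3 remove [yrnae,gsto] add [ezdz,vlvni,rjj] -> 13 lines: wbgp dva gso ezdz vlvni rjj fpprq rnsj zjmwu umsp mvulz wtsf dyn
Final line count: 13

Answer: 13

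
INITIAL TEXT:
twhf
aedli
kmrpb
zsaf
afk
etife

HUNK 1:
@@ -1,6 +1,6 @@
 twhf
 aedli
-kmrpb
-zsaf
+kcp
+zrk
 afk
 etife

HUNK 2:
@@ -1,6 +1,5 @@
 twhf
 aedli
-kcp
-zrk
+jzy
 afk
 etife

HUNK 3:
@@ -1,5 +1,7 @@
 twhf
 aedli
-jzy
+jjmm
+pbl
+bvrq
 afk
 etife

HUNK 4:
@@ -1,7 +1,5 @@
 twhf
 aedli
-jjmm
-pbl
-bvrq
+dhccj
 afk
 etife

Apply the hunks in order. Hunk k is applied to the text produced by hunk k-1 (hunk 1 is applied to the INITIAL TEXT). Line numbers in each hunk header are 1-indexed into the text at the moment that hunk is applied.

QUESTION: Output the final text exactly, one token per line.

Answer: twhf
aedli
dhccj
afk
etife

Derivation:
Hunk 1: at line 1 remove [kmrpb,zsaf] add [kcp,zrk] -> 6 lines: twhf aedli kcp zrk afk etife
Hunk 2: at line 1 remove [kcp,zrk] add [jzy] -> 5 lines: twhf aedli jzy afk etife
Hunk 3: at line 1 remove [jzy] add [jjmm,pbl,bvrq] -> 7 lines: twhf aedli jjmm pbl bvrq afk etife
Hunk 4: at line 1 remove [jjmm,pbl,bvrq] add [dhccj] -> 5 lines: twhf aedli dhccj afk etife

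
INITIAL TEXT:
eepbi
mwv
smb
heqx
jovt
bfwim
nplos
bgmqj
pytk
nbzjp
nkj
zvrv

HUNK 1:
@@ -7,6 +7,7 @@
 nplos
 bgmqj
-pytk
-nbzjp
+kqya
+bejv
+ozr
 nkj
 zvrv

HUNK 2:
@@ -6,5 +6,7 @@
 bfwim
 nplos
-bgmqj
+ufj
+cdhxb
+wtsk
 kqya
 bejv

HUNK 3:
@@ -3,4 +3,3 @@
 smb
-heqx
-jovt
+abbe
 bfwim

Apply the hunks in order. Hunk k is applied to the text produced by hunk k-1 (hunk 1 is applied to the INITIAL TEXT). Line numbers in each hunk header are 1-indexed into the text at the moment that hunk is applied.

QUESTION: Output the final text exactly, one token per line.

Answer: eepbi
mwv
smb
abbe
bfwim
nplos
ufj
cdhxb
wtsk
kqya
bejv
ozr
nkj
zvrv

Derivation:
Hunk 1: at line 7 remove [pytk,nbzjp] add [kqya,bejv,ozr] -> 13 lines: eepbi mwv smb heqx jovt bfwim nplos bgmqj kqya bejv ozr nkj zvrv
Hunk 2: at line 6 remove [bgmqj] add [ufj,cdhxb,wtsk] -> 15 lines: eepbi mwv smb heqx jovt bfwim nplos ufj cdhxb wtsk kqya bejv ozr nkj zvrv
Hunk 3: at line 3 remove [heqx,jovt] add [abbe] -> 14 lines: eepbi mwv smb abbe bfwim nplos ufj cdhxb wtsk kqya bejv ozr nkj zvrv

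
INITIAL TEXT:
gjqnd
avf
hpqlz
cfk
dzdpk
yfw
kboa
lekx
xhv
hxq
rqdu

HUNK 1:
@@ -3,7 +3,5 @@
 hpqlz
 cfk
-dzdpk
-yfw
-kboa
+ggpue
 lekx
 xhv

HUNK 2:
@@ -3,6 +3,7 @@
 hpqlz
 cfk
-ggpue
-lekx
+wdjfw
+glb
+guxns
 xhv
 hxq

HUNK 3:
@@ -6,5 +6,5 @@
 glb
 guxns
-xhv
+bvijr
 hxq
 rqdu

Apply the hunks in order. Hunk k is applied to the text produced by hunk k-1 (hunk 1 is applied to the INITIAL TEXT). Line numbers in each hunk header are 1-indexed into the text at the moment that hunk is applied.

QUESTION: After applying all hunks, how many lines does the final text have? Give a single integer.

Hunk 1: at line 3 remove [dzdpk,yfw,kboa] add [ggpue] -> 9 lines: gjqnd avf hpqlz cfk ggpue lekx xhv hxq rqdu
Hunk 2: at line 3 remove [ggpue,lekx] add [wdjfw,glb,guxns] -> 10 lines: gjqnd avf hpqlz cfk wdjfw glb guxns xhv hxq rqdu
Hunk 3: at line 6 remove [xhv] add [bvijr] -> 10 lines: gjqnd avf hpqlz cfk wdjfw glb guxns bvijr hxq rqdu
Final line count: 10

Answer: 10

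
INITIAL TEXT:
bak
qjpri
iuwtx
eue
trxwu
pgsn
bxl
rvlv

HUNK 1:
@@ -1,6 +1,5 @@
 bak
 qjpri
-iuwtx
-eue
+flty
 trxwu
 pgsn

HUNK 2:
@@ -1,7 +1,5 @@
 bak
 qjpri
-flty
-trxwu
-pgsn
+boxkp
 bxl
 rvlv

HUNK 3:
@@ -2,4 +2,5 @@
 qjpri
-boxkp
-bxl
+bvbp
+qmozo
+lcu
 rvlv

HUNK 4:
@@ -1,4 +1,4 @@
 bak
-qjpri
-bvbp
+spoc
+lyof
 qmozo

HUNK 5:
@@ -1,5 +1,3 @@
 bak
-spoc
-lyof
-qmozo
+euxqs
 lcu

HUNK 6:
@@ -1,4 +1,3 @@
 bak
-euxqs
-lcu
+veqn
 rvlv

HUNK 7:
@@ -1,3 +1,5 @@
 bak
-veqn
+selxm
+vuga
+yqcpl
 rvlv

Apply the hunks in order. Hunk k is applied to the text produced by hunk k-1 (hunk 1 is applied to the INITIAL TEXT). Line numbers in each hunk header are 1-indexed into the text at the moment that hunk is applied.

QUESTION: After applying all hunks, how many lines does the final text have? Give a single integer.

Answer: 5

Derivation:
Hunk 1: at line 1 remove [iuwtx,eue] add [flty] -> 7 lines: bak qjpri flty trxwu pgsn bxl rvlv
Hunk 2: at line 1 remove [flty,trxwu,pgsn] add [boxkp] -> 5 lines: bak qjpri boxkp bxl rvlv
Hunk 3: at line 2 remove [boxkp,bxl] add [bvbp,qmozo,lcu] -> 6 lines: bak qjpri bvbp qmozo lcu rvlv
Hunk 4: at line 1 remove [qjpri,bvbp] add [spoc,lyof] -> 6 lines: bak spoc lyof qmozo lcu rvlv
Hunk 5: at line 1 remove [spoc,lyof,qmozo] add [euxqs] -> 4 lines: bak euxqs lcu rvlv
Hunk 6: at line 1 remove [euxqs,lcu] add [veqn] -> 3 lines: bak veqn rvlv
Hunk 7: at line 1 remove [veqn] add [selxm,vuga,yqcpl] -> 5 lines: bak selxm vuga yqcpl rvlv
Final line count: 5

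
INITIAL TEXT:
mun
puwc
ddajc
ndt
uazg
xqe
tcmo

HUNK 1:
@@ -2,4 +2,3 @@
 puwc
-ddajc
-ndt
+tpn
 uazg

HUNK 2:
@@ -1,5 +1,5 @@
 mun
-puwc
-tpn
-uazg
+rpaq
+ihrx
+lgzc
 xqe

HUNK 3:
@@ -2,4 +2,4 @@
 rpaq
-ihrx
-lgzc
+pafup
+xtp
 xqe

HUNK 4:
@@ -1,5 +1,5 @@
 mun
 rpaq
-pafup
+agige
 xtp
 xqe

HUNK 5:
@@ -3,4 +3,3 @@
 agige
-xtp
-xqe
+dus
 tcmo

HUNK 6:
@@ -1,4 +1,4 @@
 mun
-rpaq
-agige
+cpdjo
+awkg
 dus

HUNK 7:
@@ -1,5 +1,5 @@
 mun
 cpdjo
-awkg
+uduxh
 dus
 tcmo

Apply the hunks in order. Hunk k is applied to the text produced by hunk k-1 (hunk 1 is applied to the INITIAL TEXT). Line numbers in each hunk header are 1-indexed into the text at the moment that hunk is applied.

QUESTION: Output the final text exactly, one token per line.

Hunk 1: at line 2 remove [ddajc,ndt] add [tpn] -> 6 lines: mun puwc tpn uazg xqe tcmo
Hunk 2: at line 1 remove [puwc,tpn,uazg] add [rpaq,ihrx,lgzc] -> 6 lines: mun rpaq ihrx lgzc xqe tcmo
Hunk 3: at line 2 remove [ihrx,lgzc] add [pafup,xtp] -> 6 lines: mun rpaq pafup xtp xqe tcmo
Hunk 4: at line 1 remove [pafup] add [agige] -> 6 lines: mun rpaq agige xtp xqe tcmo
Hunk 5: at line 3 remove [xtp,xqe] add [dus] -> 5 lines: mun rpaq agige dus tcmo
Hunk 6: at line 1 remove [rpaq,agige] add [cpdjo,awkg] -> 5 lines: mun cpdjo awkg dus tcmo
Hunk 7: at line 1 remove [awkg] add [uduxh] -> 5 lines: mun cpdjo uduxh dus tcmo

Answer: mun
cpdjo
uduxh
dus
tcmo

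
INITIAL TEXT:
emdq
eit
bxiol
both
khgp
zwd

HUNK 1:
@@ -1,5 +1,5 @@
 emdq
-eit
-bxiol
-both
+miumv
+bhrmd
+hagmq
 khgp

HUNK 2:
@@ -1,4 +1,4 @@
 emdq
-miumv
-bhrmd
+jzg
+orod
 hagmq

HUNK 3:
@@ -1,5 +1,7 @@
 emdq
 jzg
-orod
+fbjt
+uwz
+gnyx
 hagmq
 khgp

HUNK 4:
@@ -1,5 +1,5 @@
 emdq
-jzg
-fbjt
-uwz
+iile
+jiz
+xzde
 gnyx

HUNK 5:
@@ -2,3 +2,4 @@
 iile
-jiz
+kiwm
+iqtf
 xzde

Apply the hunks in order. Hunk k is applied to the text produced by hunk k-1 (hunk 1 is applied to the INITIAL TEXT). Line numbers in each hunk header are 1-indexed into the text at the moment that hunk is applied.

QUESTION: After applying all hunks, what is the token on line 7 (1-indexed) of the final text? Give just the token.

Hunk 1: at line 1 remove [eit,bxiol,both] add [miumv,bhrmd,hagmq] -> 6 lines: emdq miumv bhrmd hagmq khgp zwd
Hunk 2: at line 1 remove [miumv,bhrmd] add [jzg,orod] -> 6 lines: emdq jzg orod hagmq khgp zwd
Hunk 3: at line 1 remove [orod] add [fbjt,uwz,gnyx] -> 8 lines: emdq jzg fbjt uwz gnyx hagmq khgp zwd
Hunk 4: at line 1 remove [jzg,fbjt,uwz] add [iile,jiz,xzde] -> 8 lines: emdq iile jiz xzde gnyx hagmq khgp zwd
Hunk 5: at line 2 remove [jiz] add [kiwm,iqtf] -> 9 lines: emdq iile kiwm iqtf xzde gnyx hagmq khgp zwd
Final line 7: hagmq

Answer: hagmq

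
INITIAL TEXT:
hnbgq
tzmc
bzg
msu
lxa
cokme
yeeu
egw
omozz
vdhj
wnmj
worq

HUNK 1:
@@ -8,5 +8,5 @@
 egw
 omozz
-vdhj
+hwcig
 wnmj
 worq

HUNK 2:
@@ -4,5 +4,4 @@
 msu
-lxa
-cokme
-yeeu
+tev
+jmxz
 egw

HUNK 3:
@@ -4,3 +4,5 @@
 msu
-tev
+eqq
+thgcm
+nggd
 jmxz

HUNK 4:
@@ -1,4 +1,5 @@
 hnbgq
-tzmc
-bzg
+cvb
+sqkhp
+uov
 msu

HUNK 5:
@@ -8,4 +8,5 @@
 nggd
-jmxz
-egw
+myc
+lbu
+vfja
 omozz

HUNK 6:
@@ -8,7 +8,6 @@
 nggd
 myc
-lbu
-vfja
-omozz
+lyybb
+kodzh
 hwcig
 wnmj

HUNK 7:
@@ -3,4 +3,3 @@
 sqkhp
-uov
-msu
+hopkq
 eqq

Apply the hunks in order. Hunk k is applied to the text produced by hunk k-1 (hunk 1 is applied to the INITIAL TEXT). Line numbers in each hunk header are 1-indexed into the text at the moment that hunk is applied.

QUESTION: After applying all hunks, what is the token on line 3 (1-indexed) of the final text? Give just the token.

Answer: sqkhp

Derivation:
Hunk 1: at line 8 remove [vdhj] add [hwcig] -> 12 lines: hnbgq tzmc bzg msu lxa cokme yeeu egw omozz hwcig wnmj worq
Hunk 2: at line 4 remove [lxa,cokme,yeeu] add [tev,jmxz] -> 11 lines: hnbgq tzmc bzg msu tev jmxz egw omozz hwcig wnmj worq
Hunk 3: at line 4 remove [tev] add [eqq,thgcm,nggd] -> 13 lines: hnbgq tzmc bzg msu eqq thgcm nggd jmxz egw omozz hwcig wnmj worq
Hunk 4: at line 1 remove [tzmc,bzg] add [cvb,sqkhp,uov] -> 14 lines: hnbgq cvb sqkhp uov msu eqq thgcm nggd jmxz egw omozz hwcig wnmj worq
Hunk 5: at line 8 remove [jmxz,egw] add [myc,lbu,vfja] -> 15 lines: hnbgq cvb sqkhp uov msu eqq thgcm nggd myc lbu vfja omozz hwcig wnmj worq
Hunk 6: at line 8 remove [lbu,vfja,omozz] add [lyybb,kodzh] -> 14 lines: hnbgq cvb sqkhp uov msu eqq thgcm nggd myc lyybb kodzh hwcig wnmj worq
Hunk 7: at line 3 remove [uov,msu] add [hopkq] -> 13 lines: hnbgq cvb sqkhp hopkq eqq thgcm nggd myc lyybb kodzh hwcig wnmj worq
Final line 3: sqkhp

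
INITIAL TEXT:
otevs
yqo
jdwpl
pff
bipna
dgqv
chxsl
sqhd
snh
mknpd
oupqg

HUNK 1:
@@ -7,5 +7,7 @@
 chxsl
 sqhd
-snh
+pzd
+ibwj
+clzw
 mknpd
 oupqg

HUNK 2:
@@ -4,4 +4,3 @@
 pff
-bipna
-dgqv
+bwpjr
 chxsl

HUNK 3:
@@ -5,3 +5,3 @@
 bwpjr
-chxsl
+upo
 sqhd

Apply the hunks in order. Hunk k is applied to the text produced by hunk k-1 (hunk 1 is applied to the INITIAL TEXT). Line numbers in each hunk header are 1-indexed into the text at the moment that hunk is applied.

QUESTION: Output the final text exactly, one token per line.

Answer: otevs
yqo
jdwpl
pff
bwpjr
upo
sqhd
pzd
ibwj
clzw
mknpd
oupqg

Derivation:
Hunk 1: at line 7 remove [snh] add [pzd,ibwj,clzw] -> 13 lines: otevs yqo jdwpl pff bipna dgqv chxsl sqhd pzd ibwj clzw mknpd oupqg
Hunk 2: at line 4 remove [bipna,dgqv] add [bwpjr] -> 12 lines: otevs yqo jdwpl pff bwpjr chxsl sqhd pzd ibwj clzw mknpd oupqg
Hunk 3: at line 5 remove [chxsl] add [upo] -> 12 lines: otevs yqo jdwpl pff bwpjr upo sqhd pzd ibwj clzw mknpd oupqg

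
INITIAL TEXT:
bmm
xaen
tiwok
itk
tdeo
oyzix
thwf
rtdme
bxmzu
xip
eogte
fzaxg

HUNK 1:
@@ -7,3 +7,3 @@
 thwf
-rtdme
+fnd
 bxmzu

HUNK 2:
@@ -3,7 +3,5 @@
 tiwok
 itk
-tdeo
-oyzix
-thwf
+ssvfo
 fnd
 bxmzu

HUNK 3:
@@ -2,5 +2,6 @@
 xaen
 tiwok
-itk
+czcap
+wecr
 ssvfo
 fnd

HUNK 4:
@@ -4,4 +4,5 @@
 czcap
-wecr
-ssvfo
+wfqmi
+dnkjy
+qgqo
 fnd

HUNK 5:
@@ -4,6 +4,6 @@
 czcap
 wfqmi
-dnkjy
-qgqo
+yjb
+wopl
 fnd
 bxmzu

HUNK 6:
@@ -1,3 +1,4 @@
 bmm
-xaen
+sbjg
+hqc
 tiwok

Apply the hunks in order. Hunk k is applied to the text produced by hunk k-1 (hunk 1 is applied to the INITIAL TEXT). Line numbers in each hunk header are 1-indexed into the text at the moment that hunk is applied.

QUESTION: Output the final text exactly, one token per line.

Hunk 1: at line 7 remove [rtdme] add [fnd] -> 12 lines: bmm xaen tiwok itk tdeo oyzix thwf fnd bxmzu xip eogte fzaxg
Hunk 2: at line 3 remove [tdeo,oyzix,thwf] add [ssvfo] -> 10 lines: bmm xaen tiwok itk ssvfo fnd bxmzu xip eogte fzaxg
Hunk 3: at line 2 remove [itk] add [czcap,wecr] -> 11 lines: bmm xaen tiwok czcap wecr ssvfo fnd bxmzu xip eogte fzaxg
Hunk 4: at line 4 remove [wecr,ssvfo] add [wfqmi,dnkjy,qgqo] -> 12 lines: bmm xaen tiwok czcap wfqmi dnkjy qgqo fnd bxmzu xip eogte fzaxg
Hunk 5: at line 4 remove [dnkjy,qgqo] add [yjb,wopl] -> 12 lines: bmm xaen tiwok czcap wfqmi yjb wopl fnd bxmzu xip eogte fzaxg
Hunk 6: at line 1 remove [xaen] add [sbjg,hqc] -> 13 lines: bmm sbjg hqc tiwok czcap wfqmi yjb wopl fnd bxmzu xip eogte fzaxg

Answer: bmm
sbjg
hqc
tiwok
czcap
wfqmi
yjb
wopl
fnd
bxmzu
xip
eogte
fzaxg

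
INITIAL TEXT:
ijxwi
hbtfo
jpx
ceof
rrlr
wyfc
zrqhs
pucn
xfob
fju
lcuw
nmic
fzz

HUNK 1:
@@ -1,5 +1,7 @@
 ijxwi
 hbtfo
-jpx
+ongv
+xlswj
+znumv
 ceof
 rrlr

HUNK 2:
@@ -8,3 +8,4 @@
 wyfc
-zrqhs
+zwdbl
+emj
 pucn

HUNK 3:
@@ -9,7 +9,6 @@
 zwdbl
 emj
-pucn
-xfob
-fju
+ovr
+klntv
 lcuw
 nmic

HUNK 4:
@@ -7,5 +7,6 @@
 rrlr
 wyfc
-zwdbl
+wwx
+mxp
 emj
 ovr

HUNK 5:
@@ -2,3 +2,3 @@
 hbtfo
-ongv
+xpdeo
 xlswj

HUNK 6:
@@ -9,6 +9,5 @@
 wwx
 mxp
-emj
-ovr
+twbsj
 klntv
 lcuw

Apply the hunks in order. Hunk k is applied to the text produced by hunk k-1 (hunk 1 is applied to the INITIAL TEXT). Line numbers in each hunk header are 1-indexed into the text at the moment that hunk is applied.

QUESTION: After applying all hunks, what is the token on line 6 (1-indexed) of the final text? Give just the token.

Answer: ceof

Derivation:
Hunk 1: at line 1 remove [jpx] add [ongv,xlswj,znumv] -> 15 lines: ijxwi hbtfo ongv xlswj znumv ceof rrlr wyfc zrqhs pucn xfob fju lcuw nmic fzz
Hunk 2: at line 8 remove [zrqhs] add [zwdbl,emj] -> 16 lines: ijxwi hbtfo ongv xlswj znumv ceof rrlr wyfc zwdbl emj pucn xfob fju lcuw nmic fzz
Hunk 3: at line 9 remove [pucn,xfob,fju] add [ovr,klntv] -> 15 lines: ijxwi hbtfo ongv xlswj znumv ceof rrlr wyfc zwdbl emj ovr klntv lcuw nmic fzz
Hunk 4: at line 7 remove [zwdbl] add [wwx,mxp] -> 16 lines: ijxwi hbtfo ongv xlswj znumv ceof rrlr wyfc wwx mxp emj ovr klntv lcuw nmic fzz
Hunk 5: at line 2 remove [ongv] add [xpdeo] -> 16 lines: ijxwi hbtfo xpdeo xlswj znumv ceof rrlr wyfc wwx mxp emj ovr klntv lcuw nmic fzz
Hunk 6: at line 9 remove [emj,ovr] add [twbsj] -> 15 lines: ijxwi hbtfo xpdeo xlswj znumv ceof rrlr wyfc wwx mxp twbsj klntv lcuw nmic fzz
Final line 6: ceof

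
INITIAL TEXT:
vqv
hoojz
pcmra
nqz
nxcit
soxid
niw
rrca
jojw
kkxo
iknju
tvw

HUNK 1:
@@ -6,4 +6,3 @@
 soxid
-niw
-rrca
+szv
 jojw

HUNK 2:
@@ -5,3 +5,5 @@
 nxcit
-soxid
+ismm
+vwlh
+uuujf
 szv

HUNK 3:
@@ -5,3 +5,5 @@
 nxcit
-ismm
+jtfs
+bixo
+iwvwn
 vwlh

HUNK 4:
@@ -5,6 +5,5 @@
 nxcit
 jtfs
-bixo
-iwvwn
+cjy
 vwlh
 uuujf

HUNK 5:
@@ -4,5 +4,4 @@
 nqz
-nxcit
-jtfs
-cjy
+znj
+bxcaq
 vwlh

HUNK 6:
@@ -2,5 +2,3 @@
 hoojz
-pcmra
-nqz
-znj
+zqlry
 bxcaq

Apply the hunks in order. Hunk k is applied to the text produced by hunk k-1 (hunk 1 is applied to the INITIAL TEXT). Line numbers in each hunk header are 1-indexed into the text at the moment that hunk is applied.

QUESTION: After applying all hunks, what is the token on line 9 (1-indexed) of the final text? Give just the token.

Hunk 1: at line 6 remove [niw,rrca] add [szv] -> 11 lines: vqv hoojz pcmra nqz nxcit soxid szv jojw kkxo iknju tvw
Hunk 2: at line 5 remove [soxid] add [ismm,vwlh,uuujf] -> 13 lines: vqv hoojz pcmra nqz nxcit ismm vwlh uuujf szv jojw kkxo iknju tvw
Hunk 3: at line 5 remove [ismm] add [jtfs,bixo,iwvwn] -> 15 lines: vqv hoojz pcmra nqz nxcit jtfs bixo iwvwn vwlh uuujf szv jojw kkxo iknju tvw
Hunk 4: at line 5 remove [bixo,iwvwn] add [cjy] -> 14 lines: vqv hoojz pcmra nqz nxcit jtfs cjy vwlh uuujf szv jojw kkxo iknju tvw
Hunk 5: at line 4 remove [nxcit,jtfs,cjy] add [znj,bxcaq] -> 13 lines: vqv hoojz pcmra nqz znj bxcaq vwlh uuujf szv jojw kkxo iknju tvw
Hunk 6: at line 2 remove [pcmra,nqz,znj] add [zqlry] -> 11 lines: vqv hoojz zqlry bxcaq vwlh uuujf szv jojw kkxo iknju tvw
Final line 9: kkxo

Answer: kkxo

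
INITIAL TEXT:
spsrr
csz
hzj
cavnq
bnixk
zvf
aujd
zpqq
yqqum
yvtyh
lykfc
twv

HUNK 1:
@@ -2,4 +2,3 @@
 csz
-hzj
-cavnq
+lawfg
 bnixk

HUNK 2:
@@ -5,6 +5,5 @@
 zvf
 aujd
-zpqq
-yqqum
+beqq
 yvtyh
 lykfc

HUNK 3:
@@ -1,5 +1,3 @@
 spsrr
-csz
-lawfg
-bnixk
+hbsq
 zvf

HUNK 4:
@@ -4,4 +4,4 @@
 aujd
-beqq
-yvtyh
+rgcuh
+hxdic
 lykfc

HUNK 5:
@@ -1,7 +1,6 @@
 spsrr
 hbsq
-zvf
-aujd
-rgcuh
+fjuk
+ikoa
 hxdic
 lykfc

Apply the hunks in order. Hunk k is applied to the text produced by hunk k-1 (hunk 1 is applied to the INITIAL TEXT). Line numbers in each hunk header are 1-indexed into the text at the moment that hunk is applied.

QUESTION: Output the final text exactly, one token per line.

Answer: spsrr
hbsq
fjuk
ikoa
hxdic
lykfc
twv

Derivation:
Hunk 1: at line 2 remove [hzj,cavnq] add [lawfg] -> 11 lines: spsrr csz lawfg bnixk zvf aujd zpqq yqqum yvtyh lykfc twv
Hunk 2: at line 5 remove [zpqq,yqqum] add [beqq] -> 10 lines: spsrr csz lawfg bnixk zvf aujd beqq yvtyh lykfc twv
Hunk 3: at line 1 remove [csz,lawfg,bnixk] add [hbsq] -> 8 lines: spsrr hbsq zvf aujd beqq yvtyh lykfc twv
Hunk 4: at line 4 remove [beqq,yvtyh] add [rgcuh,hxdic] -> 8 lines: spsrr hbsq zvf aujd rgcuh hxdic lykfc twv
Hunk 5: at line 1 remove [zvf,aujd,rgcuh] add [fjuk,ikoa] -> 7 lines: spsrr hbsq fjuk ikoa hxdic lykfc twv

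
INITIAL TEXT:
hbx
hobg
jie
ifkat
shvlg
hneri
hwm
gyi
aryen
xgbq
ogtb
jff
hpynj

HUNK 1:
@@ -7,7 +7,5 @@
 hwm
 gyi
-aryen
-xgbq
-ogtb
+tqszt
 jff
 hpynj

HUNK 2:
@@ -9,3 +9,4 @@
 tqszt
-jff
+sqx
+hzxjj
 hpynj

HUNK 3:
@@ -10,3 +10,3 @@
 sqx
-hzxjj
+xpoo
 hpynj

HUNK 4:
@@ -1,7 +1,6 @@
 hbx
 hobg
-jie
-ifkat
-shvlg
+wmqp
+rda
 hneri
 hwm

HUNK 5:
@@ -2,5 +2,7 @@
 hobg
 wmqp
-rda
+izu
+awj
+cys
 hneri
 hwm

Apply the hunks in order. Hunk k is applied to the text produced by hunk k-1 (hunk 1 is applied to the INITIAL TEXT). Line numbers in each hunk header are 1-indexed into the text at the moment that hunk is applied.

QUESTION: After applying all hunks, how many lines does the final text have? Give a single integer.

Hunk 1: at line 7 remove [aryen,xgbq,ogtb] add [tqszt] -> 11 lines: hbx hobg jie ifkat shvlg hneri hwm gyi tqszt jff hpynj
Hunk 2: at line 9 remove [jff] add [sqx,hzxjj] -> 12 lines: hbx hobg jie ifkat shvlg hneri hwm gyi tqszt sqx hzxjj hpynj
Hunk 3: at line 10 remove [hzxjj] add [xpoo] -> 12 lines: hbx hobg jie ifkat shvlg hneri hwm gyi tqszt sqx xpoo hpynj
Hunk 4: at line 1 remove [jie,ifkat,shvlg] add [wmqp,rda] -> 11 lines: hbx hobg wmqp rda hneri hwm gyi tqszt sqx xpoo hpynj
Hunk 5: at line 2 remove [rda] add [izu,awj,cys] -> 13 lines: hbx hobg wmqp izu awj cys hneri hwm gyi tqszt sqx xpoo hpynj
Final line count: 13

Answer: 13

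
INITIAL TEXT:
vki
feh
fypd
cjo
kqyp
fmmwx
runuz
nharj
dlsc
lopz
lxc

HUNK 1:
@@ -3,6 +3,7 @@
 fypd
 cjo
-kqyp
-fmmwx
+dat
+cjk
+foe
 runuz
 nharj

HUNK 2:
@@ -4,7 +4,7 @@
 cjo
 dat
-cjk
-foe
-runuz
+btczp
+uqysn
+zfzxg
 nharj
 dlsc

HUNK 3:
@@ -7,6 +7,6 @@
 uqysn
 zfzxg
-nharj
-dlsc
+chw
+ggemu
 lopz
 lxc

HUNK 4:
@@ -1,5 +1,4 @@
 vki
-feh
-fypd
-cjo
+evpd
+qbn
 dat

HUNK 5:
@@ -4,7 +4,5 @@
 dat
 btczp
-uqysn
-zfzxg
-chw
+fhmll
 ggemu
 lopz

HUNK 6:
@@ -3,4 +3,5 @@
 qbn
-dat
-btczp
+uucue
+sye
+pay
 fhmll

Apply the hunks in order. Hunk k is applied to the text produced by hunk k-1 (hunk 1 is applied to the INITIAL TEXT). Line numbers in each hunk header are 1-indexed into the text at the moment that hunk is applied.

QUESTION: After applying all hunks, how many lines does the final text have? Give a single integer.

Hunk 1: at line 3 remove [kqyp,fmmwx] add [dat,cjk,foe] -> 12 lines: vki feh fypd cjo dat cjk foe runuz nharj dlsc lopz lxc
Hunk 2: at line 4 remove [cjk,foe,runuz] add [btczp,uqysn,zfzxg] -> 12 lines: vki feh fypd cjo dat btczp uqysn zfzxg nharj dlsc lopz lxc
Hunk 3: at line 7 remove [nharj,dlsc] add [chw,ggemu] -> 12 lines: vki feh fypd cjo dat btczp uqysn zfzxg chw ggemu lopz lxc
Hunk 4: at line 1 remove [feh,fypd,cjo] add [evpd,qbn] -> 11 lines: vki evpd qbn dat btczp uqysn zfzxg chw ggemu lopz lxc
Hunk 5: at line 4 remove [uqysn,zfzxg,chw] add [fhmll] -> 9 lines: vki evpd qbn dat btczp fhmll ggemu lopz lxc
Hunk 6: at line 3 remove [dat,btczp] add [uucue,sye,pay] -> 10 lines: vki evpd qbn uucue sye pay fhmll ggemu lopz lxc
Final line count: 10

Answer: 10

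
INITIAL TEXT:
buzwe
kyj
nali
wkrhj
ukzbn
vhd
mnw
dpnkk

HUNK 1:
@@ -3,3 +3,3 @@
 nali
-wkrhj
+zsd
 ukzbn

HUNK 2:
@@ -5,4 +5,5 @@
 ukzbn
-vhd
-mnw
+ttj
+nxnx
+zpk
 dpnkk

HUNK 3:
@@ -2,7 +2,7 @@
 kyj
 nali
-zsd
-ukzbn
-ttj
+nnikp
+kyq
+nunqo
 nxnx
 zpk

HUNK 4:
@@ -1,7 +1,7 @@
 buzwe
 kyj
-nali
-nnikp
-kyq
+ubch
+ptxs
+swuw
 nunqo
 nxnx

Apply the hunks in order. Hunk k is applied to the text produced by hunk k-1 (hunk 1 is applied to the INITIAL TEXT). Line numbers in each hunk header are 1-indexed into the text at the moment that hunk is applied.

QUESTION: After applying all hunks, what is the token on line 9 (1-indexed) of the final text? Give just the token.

Hunk 1: at line 3 remove [wkrhj] add [zsd] -> 8 lines: buzwe kyj nali zsd ukzbn vhd mnw dpnkk
Hunk 2: at line 5 remove [vhd,mnw] add [ttj,nxnx,zpk] -> 9 lines: buzwe kyj nali zsd ukzbn ttj nxnx zpk dpnkk
Hunk 3: at line 2 remove [zsd,ukzbn,ttj] add [nnikp,kyq,nunqo] -> 9 lines: buzwe kyj nali nnikp kyq nunqo nxnx zpk dpnkk
Hunk 4: at line 1 remove [nali,nnikp,kyq] add [ubch,ptxs,swuw] -> 9 lines: buzwe kyj ubch ptxs swuw nunqo nxnx zpk dpnkk
Final line 9: dpnkk

Answer: dpnkk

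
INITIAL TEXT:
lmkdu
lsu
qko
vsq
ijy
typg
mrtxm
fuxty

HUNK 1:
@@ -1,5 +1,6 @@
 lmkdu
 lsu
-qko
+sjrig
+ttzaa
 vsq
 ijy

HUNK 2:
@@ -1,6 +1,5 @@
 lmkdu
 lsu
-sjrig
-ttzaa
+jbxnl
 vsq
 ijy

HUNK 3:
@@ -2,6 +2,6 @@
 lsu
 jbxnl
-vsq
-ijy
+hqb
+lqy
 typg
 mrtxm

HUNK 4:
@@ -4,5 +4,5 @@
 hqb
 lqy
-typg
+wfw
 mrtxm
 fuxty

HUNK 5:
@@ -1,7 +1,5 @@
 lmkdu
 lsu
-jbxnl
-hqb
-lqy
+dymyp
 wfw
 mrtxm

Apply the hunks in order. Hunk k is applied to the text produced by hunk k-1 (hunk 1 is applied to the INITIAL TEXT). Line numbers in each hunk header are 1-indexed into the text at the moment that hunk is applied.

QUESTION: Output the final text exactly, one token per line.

Hunk 1: at line 1 remove [qko] add [sjrig,ttzaa] -> 9 lines: lmkdu lsu sjrig ttzaa vsq ijy typg mrtxm fuxty
Hunk 2: at line 1 remove [sjrig,ttzaa] add [jbxnl] -> 8 lines: lmkdu lsu jbxnl vsq ijy typg mrtxm fuxty
Hunk 3: at line 2 remove [vsq,ijy] add [hqb,lqy] -> 8 lines: lmkdu lsu jbxnl hqb lqy typg mrtxm fuxty
Hunk 4: at line 4 remove [typg] add [wfw] -> 8 lines: lmkdu lsu jbxnl hqb lqy wfw mrtxm fuxty
Hunk 5: at line 1 remove [jbxnl,hqb,lqy] add [dymyp] -> 6 lines: lmkdu lsu dymyp wfw mrtxm fuxty

Answer: lmkdu
lsu
dymyp
wfw
mrtxm
fuxty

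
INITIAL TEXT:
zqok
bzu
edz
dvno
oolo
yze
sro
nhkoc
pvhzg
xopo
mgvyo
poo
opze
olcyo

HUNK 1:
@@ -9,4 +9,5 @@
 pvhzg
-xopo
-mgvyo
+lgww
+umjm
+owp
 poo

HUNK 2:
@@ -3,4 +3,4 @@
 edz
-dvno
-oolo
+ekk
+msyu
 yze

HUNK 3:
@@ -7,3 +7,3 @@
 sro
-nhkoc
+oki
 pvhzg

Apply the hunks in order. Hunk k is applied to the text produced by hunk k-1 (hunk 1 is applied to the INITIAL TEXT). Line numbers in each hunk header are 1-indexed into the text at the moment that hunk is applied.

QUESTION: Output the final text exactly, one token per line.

Answer: zqok
bzu
edz
ekk
msyu
yze
sro
oki
pvhzg
lgww
umjm
owp
poo
opze
olcyo

Derivation:
Hunk 1: at line 9 remove [xopo,mgvyo] add [lgww,umjm,owp] -> 15 lines: zqok bzu edz dvno oolo yze sro nhkoc pvhzg lgww umjm owp poo opze olcyo
Hunk 2: at line 3 remove [dvno,oolo] add [ekk,msyu] -> 15 lines: zqok bzu edz ekk msyu yze sro nhkoc pvhzg lgww umjm owp poo opze olcyo
Hunk 3: at line 7 remove [nhkoc] add [oki] -> 15 lines: zqok bzu edz ekk msyu yze sro oki pvhzg lgww umjm owp poo opze olcyo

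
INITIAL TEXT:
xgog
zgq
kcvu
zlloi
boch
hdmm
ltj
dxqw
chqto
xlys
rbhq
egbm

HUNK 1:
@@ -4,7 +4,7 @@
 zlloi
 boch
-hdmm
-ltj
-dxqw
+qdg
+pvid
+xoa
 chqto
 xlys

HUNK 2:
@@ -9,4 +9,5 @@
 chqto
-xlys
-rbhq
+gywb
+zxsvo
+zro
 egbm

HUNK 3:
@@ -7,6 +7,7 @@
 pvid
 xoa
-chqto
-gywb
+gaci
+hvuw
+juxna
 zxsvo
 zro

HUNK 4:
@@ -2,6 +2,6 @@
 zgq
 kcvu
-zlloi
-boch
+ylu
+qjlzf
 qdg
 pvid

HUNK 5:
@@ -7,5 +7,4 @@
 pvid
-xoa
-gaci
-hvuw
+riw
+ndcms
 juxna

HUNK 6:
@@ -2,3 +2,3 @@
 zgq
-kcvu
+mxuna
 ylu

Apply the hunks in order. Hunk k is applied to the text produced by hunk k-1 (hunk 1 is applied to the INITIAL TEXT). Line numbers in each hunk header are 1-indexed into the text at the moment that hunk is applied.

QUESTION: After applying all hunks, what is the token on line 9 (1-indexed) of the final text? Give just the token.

Answer: ndcms

Derivation:
Hunk 1: at line 4 remove [hdmm,ltj,dxqw] add [qdg,pvid,xoa] -> 12 lines: xgog zgq kcvu zlloi boch qdg pvid xoa chqto xlys rbhq egbm
Hunk 2: at line 9 remove [xlys,rbhq] add [gywb,zxsvo,zro] -> 13 lines: xgog zgq kcvu zlloi boch qdg pvid xoa chqto gywb zxsvo zro egbm
Hunk 3: at line 7 remove [chqto,gywb] add [gaci,hvuw,juxna] -> 14 lines: xgog zgq kcvu zlloi boch qdg pvid xoa gaci hvuw juxna zxsvo zro egbm
Hunk 4: at line 2 remove [zlloi,boch] add [ylu,qjlzf] -> 14 lines: xgog zgq kcvu ylu qjlzf qdg pvid xoa gaci hvuw juxna zxsvo zro egbm
Hunk 5: at line 7 remove [xoa,gaci,hvuw] add [riw,ndcms] -> 13 lines: xgog zgq kcvu ylu qjlzf qdg pvid riw ndcms juxna zxsvo zro egbm
Hunk 6: at line 2 remove [kcvu] add [mxuna] -> 13 lines: xgog zgq mxuna ylu qjlzf qdg pvid riw ndcms juxna zxsvo zro egbm
Final line 9: ndcms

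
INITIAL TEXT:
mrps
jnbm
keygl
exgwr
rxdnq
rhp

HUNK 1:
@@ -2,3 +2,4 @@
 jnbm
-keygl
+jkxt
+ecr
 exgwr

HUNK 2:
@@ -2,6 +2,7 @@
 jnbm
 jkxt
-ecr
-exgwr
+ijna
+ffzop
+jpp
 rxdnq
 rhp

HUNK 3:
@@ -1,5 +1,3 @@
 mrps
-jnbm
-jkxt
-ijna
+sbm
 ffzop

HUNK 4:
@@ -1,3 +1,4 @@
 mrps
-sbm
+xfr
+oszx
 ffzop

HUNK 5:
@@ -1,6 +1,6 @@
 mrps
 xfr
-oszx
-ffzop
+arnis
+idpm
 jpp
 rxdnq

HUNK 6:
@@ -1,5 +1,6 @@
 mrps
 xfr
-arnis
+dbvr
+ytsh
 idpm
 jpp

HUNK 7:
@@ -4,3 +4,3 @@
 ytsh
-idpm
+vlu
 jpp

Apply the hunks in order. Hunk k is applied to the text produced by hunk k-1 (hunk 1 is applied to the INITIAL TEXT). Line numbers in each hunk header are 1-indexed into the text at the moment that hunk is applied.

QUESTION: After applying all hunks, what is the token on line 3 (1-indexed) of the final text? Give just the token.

Answer: dbvr

Derivation:
Hunk 1: at line 2 remove [keygl] add [jkxt,ecr] -> 7 lines: mrps jnbm jkxt ecr exgwr rxdnq rhp
Hunk 2: at line 2 remove [ecr,exgwr] add [ijna,ffzop,jpp] -> 8 lines: mrps jnbm jkxt ijna ffzop jpp rxdnq rhp
Hunk 3: at line 1 remove [jnbm,jkxt,ijna] add [sbm] -> 6 lines: mrps sbm ffzop jpp rxdnq rhp
Hunk 4: at line 1 remove [sbm] add [xfr,oszx] -> 7 lines: mrps xfr oszx ffzop jpp rxdnq rhp
Hunk 5: at line 1 remove [oszx,ffzop] add [arnis,idpm] -> 7 lines: mrps xfr arnis idpm jpp rxdnq rhp
Hunk 6: at line 1 remove [arnis] add [dbvr,ytsh] -> 8 lines: mrps xfr dbvr ytsh idpm jpp rxdnq rhp
Hunk 7: at line 4 remove [idpm] add [vlu] -> 8 lines: mrps xfr dbvr ytsh vlu jpp rxdnq rhp
Final line 3: dbvr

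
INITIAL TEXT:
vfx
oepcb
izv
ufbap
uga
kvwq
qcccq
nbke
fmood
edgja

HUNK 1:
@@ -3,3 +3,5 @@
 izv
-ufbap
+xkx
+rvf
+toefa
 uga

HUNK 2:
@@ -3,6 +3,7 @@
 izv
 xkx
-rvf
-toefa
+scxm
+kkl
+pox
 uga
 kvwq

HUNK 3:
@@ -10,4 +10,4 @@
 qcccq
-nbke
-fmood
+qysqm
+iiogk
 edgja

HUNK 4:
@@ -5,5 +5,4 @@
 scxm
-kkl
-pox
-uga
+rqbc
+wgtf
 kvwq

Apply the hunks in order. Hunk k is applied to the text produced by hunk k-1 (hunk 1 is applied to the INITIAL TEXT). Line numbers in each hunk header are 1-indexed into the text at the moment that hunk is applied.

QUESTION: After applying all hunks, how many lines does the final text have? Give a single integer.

Answer: 12

Derivation:
Hunk 1: at line 3 remove [ufbap] add [xkx,rvf,toefa] -> 12 lines: vfx oepcb izv xkx rvf toefa uga kvwq qcccq nbke fmood edgja
Hunk 2: at line 3 remove [rvf,toefa] add [scxm,kkl,pox] -> 13 lines: vfx oepcb izv xkx scxm kkl pox uga kvwq qcccq nbke fmood edgja
Hunk 3: at line 10 remove [nbke,fmood] add [qysqm,iiogk] -> 13 lines: vfx oepcb izv xkx scxm kkl pox uga kvwq qcccq qysqm iiogk edgja
Hunk 4: at line 5 remove [kkl,pox,uga] add [rqbc,wgtf] -> 12 lines: vfx oepcb izv xkx scxm rqbc wgtf kvwq qcccq qysqm iiogk edgja
Final line count: 12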